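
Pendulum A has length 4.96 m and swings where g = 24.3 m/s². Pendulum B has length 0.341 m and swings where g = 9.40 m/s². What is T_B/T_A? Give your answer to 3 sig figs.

0.422

T = 2π√(L/g), so T_B/T_A = √((L_B/g_B)/(L_A/g_A)) = √((0.341/9.40)/(4.96/24.3)) = 0.422.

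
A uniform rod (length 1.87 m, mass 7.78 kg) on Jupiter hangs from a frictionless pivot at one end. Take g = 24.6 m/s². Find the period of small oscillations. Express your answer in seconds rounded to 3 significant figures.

For a physical pendulum T = 2π√(I/(mgd)), with d = 0.9350 m from pivot to centre of mass.
I_cm = mL²/12 = 7.78 × 1.87²/12 = 2.267 kg·m²; I = I_cm + md² = 2.267 + 7.78 × 0.9350² = 9.069 kg·m².
T = 2π√(9.069/(7.78 × 24.6 × 0.9350)) = 1.41 s.

1.41 s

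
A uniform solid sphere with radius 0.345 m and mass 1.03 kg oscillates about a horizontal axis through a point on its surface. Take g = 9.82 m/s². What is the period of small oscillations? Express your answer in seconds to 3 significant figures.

I_cm = (2/5)mr² = 0.04904 kg·m². The pivot is at distance d = 0.345 m from the centre of mass.
By the parallel-axis theorem, I = I_cm + md² = 0.04904 + 0.1226 = 0.1716 kg·m².
T = 2π√(I/(mgd)) = 2π√(0.1716/(1.03 × 9.82 × 0.345)) = 1.39 s.

1.39 s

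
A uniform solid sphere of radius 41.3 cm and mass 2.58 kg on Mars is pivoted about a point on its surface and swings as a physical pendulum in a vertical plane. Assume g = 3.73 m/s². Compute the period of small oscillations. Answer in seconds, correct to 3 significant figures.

2.47 s

I_cm = (2/5)mr² = 0.1760 kg·m². The pivot is at distance d = 0.413 m from the centre of mass.
By the parallel-axis theorem, I = I_cm + md² = 0.1760 + 0.4401 = 0.6161 kg·m².
T = 2π√(I/(mgd)) = 2π√(0.6161/(2.58 × 3.73 × 0.413)) = 2.47 s.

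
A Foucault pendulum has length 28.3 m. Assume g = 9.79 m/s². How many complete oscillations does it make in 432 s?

T = 2π√(L/g) = 2π√(28.3/9.79) = 10.68 s.
Number of complete oscillations = ⌊432/10.68⌋ = ⌊40.44⌋ = 40.

40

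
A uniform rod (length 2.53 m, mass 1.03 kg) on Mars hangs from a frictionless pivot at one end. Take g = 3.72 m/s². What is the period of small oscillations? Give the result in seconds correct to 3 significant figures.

For a physical pendulum T = 2π√(I/(mgd)), with d = 1.265 m from pivot to centre of mass.
I_cm = mL²/12 = 1.03 × 2.53²/12 = 0.5494 kg·m²; I = I_cm + md² = 0.5494 + 1.03 × 1.265² = 2.198 kg·m².
T = 2π√(2.198/(1.03 × 3.72 × 1.265)) = 4.23 s.

4.23 s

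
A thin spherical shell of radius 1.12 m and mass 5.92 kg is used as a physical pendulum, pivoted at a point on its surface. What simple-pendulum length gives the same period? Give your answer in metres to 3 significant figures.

1.87 m

The equivalent simple-pendulum length is L_eq = I/(md), where I is about the pivot and d = 1.120 m.
I_cm = (2/3)mR² = 4.951 kg·m², so I = I_cm + md² = 4.951 + 7.426 = 12.38 kg·m².
L_eq = 12.38/(5.92 × 1.120) = 1.87 m.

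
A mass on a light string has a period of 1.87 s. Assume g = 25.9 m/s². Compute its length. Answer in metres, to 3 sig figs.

2.29 m

From T = 2π√(L/g), L = gT²/(4π²) = 25.9 × 1.870²/(4π²) = 2.29 m.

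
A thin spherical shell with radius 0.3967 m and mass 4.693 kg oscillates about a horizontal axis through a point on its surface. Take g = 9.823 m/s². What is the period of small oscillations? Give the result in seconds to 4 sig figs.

1.630 s

I_cm = (2/3)mr² = 0.49236 kg·m². The pivot is at distance d = 0.3967 m from the centre of mass.
By the parallel-axis theorem, I = I_cm + md² = 0.49236 + 0.73854 = 1.2309 kg·m².
T = 2π√(I/(mgd)) = 2π√(1.2309/(4.693 × 9.823 × 0.3967)) = 1.630 s.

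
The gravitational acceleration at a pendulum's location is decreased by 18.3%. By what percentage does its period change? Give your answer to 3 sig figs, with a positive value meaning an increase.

T ∝ 1/√g, so T'/T = 1/√(0.8170) = 1.106.
Percentage change in T = (1.106 − 1) × 100% = 10.6%.

10.6%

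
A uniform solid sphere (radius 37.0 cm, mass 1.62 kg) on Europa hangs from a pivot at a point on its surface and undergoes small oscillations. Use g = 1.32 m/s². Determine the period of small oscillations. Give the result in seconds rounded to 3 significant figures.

I_cm = (2/5)mr² = 0.08871 kg·m². The pivot is at distance d = 0.370 m from the centre of mass.
By the parallel-axis theorem, I = I_cm + md² = 0.08871 + 0.2218 = 0.3105 kg·m².
T = 2π√(I/(mgd)) = 2π√(0.3105/(1.62 × 1.32 × 0.370)) = 3.94 s.

3.94 s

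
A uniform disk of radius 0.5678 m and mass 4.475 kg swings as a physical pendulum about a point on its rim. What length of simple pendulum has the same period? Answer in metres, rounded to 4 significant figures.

The equivalent simple-pendulum length is L_eq = I/(md), where I is about the pivot and d = 0.56780 m.
I_cm = ½mR² = 0.72136 kg·m², so I = I_cm + md² = 0.72136 + 1.4427 = 2.1641 kg·m².
L_eq = 2.1641/(4.475 × 0.56780) = 0.8517 m.

0.8517 m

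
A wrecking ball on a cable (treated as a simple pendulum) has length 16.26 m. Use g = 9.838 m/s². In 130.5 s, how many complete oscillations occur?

16

T = 2π√(L/g) = 2π√(16.26/9.838) = 8.0777 s.
Number of complete oscillations = ⌊130.5/8.0777⌋ = ⌊16.156⌋ = 16.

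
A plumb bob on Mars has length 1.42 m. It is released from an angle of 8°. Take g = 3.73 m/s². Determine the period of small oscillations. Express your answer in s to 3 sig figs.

T = 2π√(L/g) = 2π√(1.42/3.73) = 2π × 0.6170 = 3.88 s.

3.88 s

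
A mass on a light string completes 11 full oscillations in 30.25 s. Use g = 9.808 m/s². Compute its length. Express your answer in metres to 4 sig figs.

T = 30.25/11 = 2.7500 s.
From T = 2π√(L/g), L = gT²/(4π²) = 9.808 × 2.7500²/(4π²) = 1.879 m.

1.879 m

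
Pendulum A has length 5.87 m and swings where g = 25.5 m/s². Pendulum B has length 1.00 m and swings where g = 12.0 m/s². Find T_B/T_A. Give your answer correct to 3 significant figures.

0.602

T = 2π√(L/g), so T_B/T_A = √((L_B/g_B)/(L_A/g_A)) = √((1.00/12.0)/(5.87/25.5)) = 0.602.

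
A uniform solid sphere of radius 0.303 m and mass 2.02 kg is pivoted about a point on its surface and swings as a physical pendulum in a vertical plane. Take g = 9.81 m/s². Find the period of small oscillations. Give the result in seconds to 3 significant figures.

1.31 s

I_cm = (2/5)mr² = 0.07418 kg·m². The pivot is at distance d = 0.303 m from the centre of mass.
By the parallel-axis theorem, I = I_cm + md² = 0.07418 + 0.1855 = 0.2596 kg·m².
T = 2π√(I/(mgd)) = 2π√(0.2596/(2.02 × 9.81 × 0.303)) = 1.31 s.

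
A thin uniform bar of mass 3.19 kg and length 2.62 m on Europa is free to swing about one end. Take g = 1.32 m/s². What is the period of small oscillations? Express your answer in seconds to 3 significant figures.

For a physical pendulum T = 2π√(I/(mgd)), with d = 1.310 m from pivot to centre of mass.
I_cm = mL²/12 = 3.19 × 2.62²/12 = 1.825 kg·m²; I = I_cm + md² = 1.825 + 3.19 × 1.310² = 7.299 kg·m².
T = 2π√(7.299/(3.19 × 1.32 × 1.310)) = 7.23 s.

7.23 s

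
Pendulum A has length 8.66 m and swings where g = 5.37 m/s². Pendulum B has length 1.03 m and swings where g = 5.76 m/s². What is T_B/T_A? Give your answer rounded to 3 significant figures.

T = 2π√(L/g), so T_B/T_A = √((L_B/g_B)/(L_A/g_A)) = √((1.03/5.76)/(8.66/5.37)) = 0.333.

0.333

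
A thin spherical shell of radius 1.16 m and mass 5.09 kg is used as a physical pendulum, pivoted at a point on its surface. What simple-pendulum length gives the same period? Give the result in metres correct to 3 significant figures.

1.93 m

The equivalent simple-pendulum length is L_eq = I/(md), where I is about the pivot and d = 1.160 m.
I_cm = (2/3)mR² = 4.566 kg·m², so I = I_cm + md² = 4.566 + 6.849 = 11.42 kg·m².
L_eq = 11.42/(5.09 × 1.160) = 1.93 m.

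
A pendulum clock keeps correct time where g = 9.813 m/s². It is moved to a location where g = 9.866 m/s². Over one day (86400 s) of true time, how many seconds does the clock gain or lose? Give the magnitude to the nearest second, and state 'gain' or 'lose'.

gain 233 s

The clock's period scales as T ∝ 1/√g, so T'/T = √(9.813/9.866) = 0.997310.
In 86400 s of true time the clock registers 86400/0.997310 = 86633.0 s, so it gains 233 s.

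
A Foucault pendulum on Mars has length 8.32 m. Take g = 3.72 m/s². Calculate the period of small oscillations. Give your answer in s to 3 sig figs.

9.40 s

T = 2π√(L/g) = 2π√(8.32/3.72) = 2π × 1.496 = 9.40 s.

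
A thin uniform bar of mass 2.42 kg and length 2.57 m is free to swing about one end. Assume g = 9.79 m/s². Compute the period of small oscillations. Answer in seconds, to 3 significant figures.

2.63 s

For a physical pendulum T = 2π√(I/(mgd)), with d = 1.285 m from pivot to centre of mass.
I_cm = mL²/12 = 2.42 × 2.57²/12 = 1.332 kg·m²; I = I_cm + md² = 1.332 + 2.42 × 1.285² = 5.328 kg·m².
T = 2π√(5.328/(2.42 × 9.79 × 1.285)) = 2.63 s.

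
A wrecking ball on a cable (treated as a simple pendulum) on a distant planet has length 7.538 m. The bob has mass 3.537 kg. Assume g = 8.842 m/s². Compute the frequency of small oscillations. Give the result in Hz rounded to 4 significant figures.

0.1724 Hz

T = 2π√(L/g) = 2π√(7.538/8.842) = 5.8014 s, so f = 1/T = 0.1724 Hz.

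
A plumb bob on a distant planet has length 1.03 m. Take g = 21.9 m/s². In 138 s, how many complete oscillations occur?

101

T = 2π√(L/g) = 2π√(1.03/21.9) = 1.363 s.
Number of complete oscillations = ⌊138/1.363⌋ = ⌊101.3⌋ = 101.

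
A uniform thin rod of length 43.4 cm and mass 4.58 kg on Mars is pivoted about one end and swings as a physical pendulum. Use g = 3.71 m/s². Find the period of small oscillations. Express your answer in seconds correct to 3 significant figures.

1.75 s

For a physical pendulum T = 2π√(I/(mgd)), with d = 0.2170 m from pivot to centre of mass.
I_cm = mL²/12 = 4.58 × 0.434²/12 = 0.07189 kg·m²; I = I_cm + md² = 0.07189 + 4.58 × 0.2170² = 0.2876 kg·m².
T = 2π√(0.2876/(4.58 × 3.71 × 0.2170)) = 1.75 s.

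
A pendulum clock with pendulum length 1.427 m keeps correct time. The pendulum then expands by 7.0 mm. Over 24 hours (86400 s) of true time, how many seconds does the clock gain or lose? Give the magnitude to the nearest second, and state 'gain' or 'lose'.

lose 211 s

T ∝ √L, so T'/T = √(1.43400/1.427) = 1.00245.
In 86400 s of true time the clock registers 86400/1.00245 = 86188.9 s, so it loses 211 s.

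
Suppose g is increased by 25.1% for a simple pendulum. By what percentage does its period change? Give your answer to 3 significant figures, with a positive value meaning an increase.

-10.6%

T ∝ 1/√g, so T'/T = 1/√(1.251) = 0.8941.
Percentage change in T = (0.8941 − 1) × 100% = -10.6%.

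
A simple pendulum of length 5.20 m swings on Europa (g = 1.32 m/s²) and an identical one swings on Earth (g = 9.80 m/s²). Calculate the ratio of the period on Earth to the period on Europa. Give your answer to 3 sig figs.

0.367

T ∝ 1/√g, so T₂/T₁ = √(g₁/g₂) = √(1.32/9.80) = 0.367.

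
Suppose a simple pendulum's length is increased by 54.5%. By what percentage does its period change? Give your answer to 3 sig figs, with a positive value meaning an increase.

24.3%

T ∝ √L, so T'/T = √(1.545) = 1.243.
Percentage change in T = (1.243 − 1) × 100% = 24.3%.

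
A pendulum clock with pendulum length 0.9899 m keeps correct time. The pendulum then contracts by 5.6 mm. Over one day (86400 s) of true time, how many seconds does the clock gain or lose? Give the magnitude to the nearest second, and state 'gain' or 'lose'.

T ∝ √L, so T'/T = √(0.98430/0.9899) = 0.997167.
In 86400 s of true time the clock registers 86400/0.997167 = 86645.4 s, so it gains 245 s.

gain 245 s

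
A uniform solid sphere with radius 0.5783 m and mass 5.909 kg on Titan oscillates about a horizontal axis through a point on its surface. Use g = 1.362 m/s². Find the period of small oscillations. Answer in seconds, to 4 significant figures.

I_cm = (2/5)mr² = 0.79046 kg·m². The pivot is at distance d = 0.5783 m from the centre of mass.
By the parallel-axis theorem, I = I_cm + md² = 0.79046 + 1.9762 = 2.7666 kg·m².
T = 2π√(I/(mgd)) = 2π√(2.7666/(5.909 × 1.362 × 0.5783)) = 4.844 s.

4.844 s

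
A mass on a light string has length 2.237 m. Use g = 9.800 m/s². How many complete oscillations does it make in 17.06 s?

T = 2π√(L/g) = 2π√(2.237/9.800) = 3.0019 s.
Number of complete oscillations = ⌊17.06/3.0019⌋ = ⌊5.6830⌋ = 5.

5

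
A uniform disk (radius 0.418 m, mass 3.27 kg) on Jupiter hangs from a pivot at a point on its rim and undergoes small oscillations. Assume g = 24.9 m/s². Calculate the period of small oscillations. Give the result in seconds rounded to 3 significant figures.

I_cm = ½mr² = 0.2857 kg·m². The pivot is at distance d = 0.418 m from the centre of mass.
By the parallel-axis theorem, I = I_cm + md² = 0.2857 + 0.5713 = 0.8570 kg·m².
T = 2π√(I/(mgd)) = 2π√(0.8570/(3.27 × 24.9 × 0.418)) = 0.997 s.

0.997 s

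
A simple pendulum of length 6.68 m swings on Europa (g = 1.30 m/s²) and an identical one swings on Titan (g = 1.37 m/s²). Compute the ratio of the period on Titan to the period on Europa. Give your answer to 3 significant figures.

T ∝ 1/√g, so T₂/T₁ = √(g₁/g₂) = √(1.30/1.37) = 0.974.

0.974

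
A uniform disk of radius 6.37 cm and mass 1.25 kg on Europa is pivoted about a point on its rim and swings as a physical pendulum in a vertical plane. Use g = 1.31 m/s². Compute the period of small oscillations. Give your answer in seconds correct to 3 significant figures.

1.70 s

I_cm = ½mr² = 0.002536 kg·m². The pivot is at distance d = 0.0637 m from the centre of mass.
By the parallel-axis theorem, I = I_cm + md² = 0.002536 + 0.005072 = 0.007608 kg·m².
T = 2π√(I/(mgd)) = 2π√(0.007608/(1.25 × 1.31 × 0.0637)) = 1.70 s.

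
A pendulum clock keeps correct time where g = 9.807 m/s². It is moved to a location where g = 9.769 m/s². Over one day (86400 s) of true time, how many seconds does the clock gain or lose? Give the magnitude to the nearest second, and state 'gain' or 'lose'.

lose 168 s

The clock's period scales as T ∝ 1/√g, so T'/T = √(9.807/9.769) = 1.00194.
In 86400 s of true time the clock registers 86400/1.00194 = 86232.4 s, so it loses 168 s.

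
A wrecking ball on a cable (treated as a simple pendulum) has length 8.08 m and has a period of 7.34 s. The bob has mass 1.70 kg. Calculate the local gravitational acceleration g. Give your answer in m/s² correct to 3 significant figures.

5.92 m/s²

From T = 2π√(L/g), g = 4π²L/T² = 4π² × 8.08/7.340² = 5.92 m/s².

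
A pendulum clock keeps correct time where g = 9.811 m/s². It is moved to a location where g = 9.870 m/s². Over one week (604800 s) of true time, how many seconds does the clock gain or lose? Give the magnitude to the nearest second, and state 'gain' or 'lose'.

gain 1816 s

The clock's period scales as T ∝ 1/√g, so T'/T = √(9.811/9.870) = 0.997007.
In 604800 s of true time the clock registers 604800/0.997007 = 606615.8 s, so it gains 1816 s.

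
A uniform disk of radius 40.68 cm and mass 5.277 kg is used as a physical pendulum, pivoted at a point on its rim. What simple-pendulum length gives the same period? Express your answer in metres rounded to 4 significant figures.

The equivalent simple-pendulum length is L_eq = I/(md), where I is about the pivot and d = 0.40680 m.
I_cm = ½mR² = 0.43664 kg·m², so I = I_cm + md² = 0.43664 + 0.87327 = 1.3099 kg·m².
L_eq = 1.3099/(5.277 × 0.40680) = 0.6102 m.

0.6102 m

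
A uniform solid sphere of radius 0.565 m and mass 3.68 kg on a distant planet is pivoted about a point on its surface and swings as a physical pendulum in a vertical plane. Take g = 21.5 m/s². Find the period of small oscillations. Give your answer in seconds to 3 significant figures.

I_cm = (2/5)mr² = 0.4699 kg·m². The pivot is at distance d = 0.565 m from the centre of mass.
By the parallel-axis theorem, I = I_cm + md² = 0.4699 + 1.175 = 1.645 kg·m².
T = 2π√(I/(mgd)) = 2π√(1.645/(3.68 × 21.5 × 0.565)) = 1.21 s.

1.21 s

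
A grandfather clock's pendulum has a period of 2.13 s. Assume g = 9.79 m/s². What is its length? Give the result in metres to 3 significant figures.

1.13 m

From T = 2π√(L/g), L = gT²/(4π²) = 9.79 × 2.130²/(4π²) = 1.13 m.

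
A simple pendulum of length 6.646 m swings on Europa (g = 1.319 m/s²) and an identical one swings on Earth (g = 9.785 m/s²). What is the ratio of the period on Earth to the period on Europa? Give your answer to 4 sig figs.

T ∝ 1/√g, so T₂/T₁ = √(g₁/g₂) = √(1.319/9.785) = 0.3671.

0.3671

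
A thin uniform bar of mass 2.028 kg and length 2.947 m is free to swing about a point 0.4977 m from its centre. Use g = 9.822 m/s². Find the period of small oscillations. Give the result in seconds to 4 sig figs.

For a physical pendulum T = 2π√(I/(mgd)), with d = 0.49770 m from pivot to centre of mass.
I_cm = mL²/12 = 2.028 × 2.947²/12 = 1.4677 kg·m²; I = I_cm + md² = 1.4677 + 2.028 × 0.49770² = 1.9701 kg·m².
T = 2π√(1.9701/(2.028 × 9.822 × 0.49770)) = 2.801 s.

2.801 s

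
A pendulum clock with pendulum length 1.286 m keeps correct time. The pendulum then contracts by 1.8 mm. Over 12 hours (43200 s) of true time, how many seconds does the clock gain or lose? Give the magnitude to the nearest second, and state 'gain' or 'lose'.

T ∝ √L, so T'/T = √(1.28420/1.286) = 0.999300.
In 43200 s of true time the clock registers 43200/0.999300 = 43230.3 s, so it gains 30 s.

gain 30 s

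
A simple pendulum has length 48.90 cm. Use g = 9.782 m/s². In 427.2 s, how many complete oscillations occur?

T = 2π√(L/g) = 2π√(0.4890/9.782) = 1.4048 s.
Number of complete oscillations = ⌊427.2/1.4048⌋ = ⌊304.10⌋ = 304.

304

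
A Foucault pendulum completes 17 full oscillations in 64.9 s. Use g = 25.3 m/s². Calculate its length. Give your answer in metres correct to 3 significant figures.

9.34 m

T = 64.9/17 = 3.818 s.
From T = 2π√(L/g), L = gT²/(4π²) = 25.3 × 3.818²/(4π²) = 9.34 m.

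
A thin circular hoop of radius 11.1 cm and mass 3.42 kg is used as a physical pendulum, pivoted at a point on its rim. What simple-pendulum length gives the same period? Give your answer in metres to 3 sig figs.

The equivalent simple-pendulum length is L_eq = I/(md), where I is about the pivot and d = 0.1110 m.
I_cm = mR² = 0.04214 kg·m², so I = I_cm + md² = 0.04214 + 0.04214 = 0.08428 kg·m².
L_eq = 0.08428/(3.42 × 0.1110) = 0.222 m.

0.222 m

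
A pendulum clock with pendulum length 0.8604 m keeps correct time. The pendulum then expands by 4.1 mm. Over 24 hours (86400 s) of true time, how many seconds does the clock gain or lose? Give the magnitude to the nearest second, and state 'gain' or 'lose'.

lose 205 s

T ∝ √L, so T'/T = √(0.86450/0.8604) = 1.00238.
In 86400 s of true time the clock registers 86400/1.00238 = 86194.9 s, so it loses 205 s.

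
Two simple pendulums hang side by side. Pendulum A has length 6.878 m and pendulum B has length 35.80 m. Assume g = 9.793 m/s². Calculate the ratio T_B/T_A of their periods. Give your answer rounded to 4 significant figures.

T ∝ √L, so T_B/T_A = √(L_B/L_A) = √(35.80/6.878) = 2.281.

2.281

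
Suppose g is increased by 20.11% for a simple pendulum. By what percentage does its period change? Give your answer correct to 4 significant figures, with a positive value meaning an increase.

T ∝ 1/√g, so T'/T = 1/√(1.2011) = 0.91245.
Percentage change in T = (0.91245 − 1) × 100% = -8.755%.

-8.755%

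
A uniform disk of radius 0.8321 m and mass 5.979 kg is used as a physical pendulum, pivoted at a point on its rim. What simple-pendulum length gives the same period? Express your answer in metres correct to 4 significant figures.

1.248 m

The equivalent simple-pendulum length is L_eq = I/(md), where I is about the pivot and d = 0.83210 m.
I_cm = ½mR² = 2.0699 kg·m², so I = I_cm + md² = 2.0699 + 4.1398 = 6.2097 kg·m².
L_eq = 6.2097/(5.979 × 0.83210) = 1.248 m.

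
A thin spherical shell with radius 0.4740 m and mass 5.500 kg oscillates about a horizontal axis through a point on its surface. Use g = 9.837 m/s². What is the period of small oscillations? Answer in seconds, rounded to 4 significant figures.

I_cm = (2/3)mr² = 0.82381 kg·m². The pivot is at distance d = 0.4740 m from the centre of mass.
By the parallel-axis theorem, I = I_cm + md² = 0.82381 + 1.2357 = 2.0595 kg·m².
T = 2π√(I/(mgd)) = 2π√(2.0595/(5.500 × 9.837 × 0.4740)) = 1.781 s.

1.781 s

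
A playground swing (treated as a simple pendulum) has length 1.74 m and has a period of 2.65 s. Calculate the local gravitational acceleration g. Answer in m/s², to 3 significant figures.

9.78 m/s²

From T = 2π√(L/g), g = 4π²L/T² = 4π² × 1.74/2.650² = 9.78 m/s².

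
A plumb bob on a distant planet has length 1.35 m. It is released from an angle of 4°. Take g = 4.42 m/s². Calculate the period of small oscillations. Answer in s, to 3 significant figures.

3.47 s

T = 2π√(L/g) = 2π√(1.35/4.42) = 2π × 0.5527 = 3.47 s.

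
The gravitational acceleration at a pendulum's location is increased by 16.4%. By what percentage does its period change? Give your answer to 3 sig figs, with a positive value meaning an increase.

-7.31%

T ∝ 1/√g, so T'/T = 1/√(1.164) = 0.9269.
Percentage change in T = (0.9269 − 1) × 100% = -7.31%.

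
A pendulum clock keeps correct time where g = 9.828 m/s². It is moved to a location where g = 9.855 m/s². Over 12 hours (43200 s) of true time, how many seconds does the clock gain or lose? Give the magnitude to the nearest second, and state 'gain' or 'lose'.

The clock's period scales as T ∝ 1/√g, so T'/T = √(9.828/9.855) = 0.998629.
In 43200 s of true time the clock registers 43200/0.998629 = 43259.3 s, so it gains 59 s.

gain 59 s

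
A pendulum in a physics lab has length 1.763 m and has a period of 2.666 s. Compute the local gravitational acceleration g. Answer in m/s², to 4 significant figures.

From T = 2π√(L/g), g = 4π²L/T² = 4π² × 1.763/2.6660² = 9.792 m/s².

9.792 m/s²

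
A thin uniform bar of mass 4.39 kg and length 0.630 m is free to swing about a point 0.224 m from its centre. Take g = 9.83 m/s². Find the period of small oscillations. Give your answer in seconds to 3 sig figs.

For a physical pendulum T = 2π√(I/(mgd)), with d = 0.2240 m from pivot to centre of mass.
I_cm = mL²/12 = 4.39 × 0.630²/12 = 0.1452 kg·m²; I = I_cm + md² = 0.1452 + 4.39 × 0.2240² = 0.3655 kg·m².
T = 2π√(0.3655/(4.39 × 9.83 × 0.2240)) = 1.22 s.

1.22 s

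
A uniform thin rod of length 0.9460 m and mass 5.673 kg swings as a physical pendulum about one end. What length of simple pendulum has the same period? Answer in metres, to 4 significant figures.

The equivalent simple-pendulum length is L_eq = I/(md), where I is about the pivot and d = 0.47300 m.
I_cm = (1/12)mL² = 0.42307 kg·m², so I = I_cm + md² = 0.42307 + 1.2692 = 1.6923 kg·m².
L_eq = 1.6923/(5.673 × 0.47300) = 0.6307 m.

0.6307 m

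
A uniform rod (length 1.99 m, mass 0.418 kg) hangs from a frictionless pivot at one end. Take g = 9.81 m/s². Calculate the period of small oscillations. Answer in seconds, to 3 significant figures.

2.31 s

For a physical pendulum T = 2π√(I/(mgd)), with d = 0.9950 m from pivot to centre of mass.
I_cm = mL²/12 = 0.418 × 1.99²/12 = 0.1379 kg·m²; I = I_cm + md² = 0.1379 + 0.418 × 0.9950² = 0.5518 kg·m².
T = 2π√(0.5518/(0.418 × 9.81 × 0.9950)) = 2.31 s.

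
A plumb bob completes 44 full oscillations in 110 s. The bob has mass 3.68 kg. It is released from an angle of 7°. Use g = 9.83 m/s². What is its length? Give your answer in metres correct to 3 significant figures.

T = 110/44 = 2.500 s.
From T = 2π√(L/g), L = gT²/(4π²) = 9.83 × 2.500²/(4π²) = 1.56 m.

1.56 m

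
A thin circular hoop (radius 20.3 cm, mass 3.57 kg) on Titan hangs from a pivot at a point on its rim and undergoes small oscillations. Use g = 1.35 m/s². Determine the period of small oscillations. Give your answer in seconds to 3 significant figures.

3.45 s

I_cm = mr² = 0.1471 kg·m². The pivot is at distance d = 0.203 m from the centre of mass.
By the parallel-axis theorem, I = I_cm + md² = 0.1471 + 0.1471 = 0.2942 kg·m².
T = 2π√(I/(mgd)) = 2π√(0.2942/(3.57 × 1.35 × 0.203)) = 3.45 s.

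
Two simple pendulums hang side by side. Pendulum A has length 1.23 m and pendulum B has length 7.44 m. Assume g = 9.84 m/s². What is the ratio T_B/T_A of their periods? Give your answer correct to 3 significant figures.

T ∝ √L, so T_B/T_A = √(L_B/L_A) = √(7.44/1.23) = 2.46.

2.46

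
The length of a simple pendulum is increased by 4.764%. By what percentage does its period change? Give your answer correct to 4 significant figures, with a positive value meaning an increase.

2.354%

T ∝ √L, so T'/T = √(1.0476) = 1.0235.
Percentage change in T = (1.0235 − 1) × 100% = 2.354%.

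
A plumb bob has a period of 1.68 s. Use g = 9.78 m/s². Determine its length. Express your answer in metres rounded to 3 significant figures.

From T = 2π√(L/g), L = gT²/(4π²) = 9.78 × 1.680²/(4π²) = 0.699 m.

0.699 m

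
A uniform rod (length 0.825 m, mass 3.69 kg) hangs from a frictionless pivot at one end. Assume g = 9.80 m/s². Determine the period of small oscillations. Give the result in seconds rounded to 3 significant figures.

For a physical pendulum T = 2π√(I/(mgd)), with d = 0.4125 m from pivot to centre of mass.
I_cm = mL²/12 = 3.69 × 0.825²/12 = 0.2093 kg·m²; I = I_cm + md² = 0.2093 + 3.69 × 0.4125² = 0.8372 kg·m².
T = 2π√(0.8372/(3.69 × 9.80 × 0.4125)) = 1.49 s.

1.49 s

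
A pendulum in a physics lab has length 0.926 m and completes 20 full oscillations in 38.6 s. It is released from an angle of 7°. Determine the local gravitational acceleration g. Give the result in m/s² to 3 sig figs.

T = 38.6/20 = 1.930 s.
From T = 2π√(L/g), g = 4π²L/T² = 4π² × 0.926/1.930² = 9.81 m/s².

9.81 m/s²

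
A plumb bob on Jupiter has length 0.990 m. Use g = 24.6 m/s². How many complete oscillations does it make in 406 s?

322

T = 2π√(L/g) = 2π√(0.990/24.6) = 1.260 s.
Number of complete oscillations = ⌊406/1.260⌋ = ⌊322.1⌋ = 322.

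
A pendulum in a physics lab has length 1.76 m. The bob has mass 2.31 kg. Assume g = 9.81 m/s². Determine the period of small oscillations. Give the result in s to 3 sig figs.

2.66 s

T = 2π√(L/g) = 2π√(1.76/9.81) = 2π × 0.4236 = 2.66 s.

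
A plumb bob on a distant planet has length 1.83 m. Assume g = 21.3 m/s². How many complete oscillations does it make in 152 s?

T = 2π√(L/g) = 2π√(1.83/21.3) = 1.842 s.
Number of complete oscillations = ⌊152/1.842⌋ = ⌊82.53⌋ = 82.

82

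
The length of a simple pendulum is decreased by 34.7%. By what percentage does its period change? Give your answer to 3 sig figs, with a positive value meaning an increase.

T ∝ √L, so T'/T = √(0.6530) = 0.8081.
Percentage change in T = (0.8081 − 1) × 100% = -19.2%.

-19.2%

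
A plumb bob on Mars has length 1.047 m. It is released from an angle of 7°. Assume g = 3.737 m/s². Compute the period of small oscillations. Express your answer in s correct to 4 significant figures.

3.326 s

T = 2π√(L/g) = 2π√(1.047/3.737) = 2π × 0.52931 = 3.326 s.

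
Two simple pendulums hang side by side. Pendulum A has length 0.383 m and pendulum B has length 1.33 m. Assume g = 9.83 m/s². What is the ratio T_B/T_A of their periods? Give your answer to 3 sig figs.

1.86

T ∝ √L, so T_B/T_A = √(L_B/L_A) = √(1.33/0.383) = 1.86.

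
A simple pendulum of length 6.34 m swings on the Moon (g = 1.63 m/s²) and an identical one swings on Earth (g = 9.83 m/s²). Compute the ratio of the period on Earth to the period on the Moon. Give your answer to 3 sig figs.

T ∝ 1/√g, so T₂/T₁ = √(g₁/g₂) = √(1.63/9.83) = 0.407.

0.407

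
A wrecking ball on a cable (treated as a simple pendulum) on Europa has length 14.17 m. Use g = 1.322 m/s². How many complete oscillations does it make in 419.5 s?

20

T = 2π√(L/g) = 2π√(14.17/1.322) = 20.571 s.
Number of complete oscillations = ⌊419.5/20.571⌋ = ⌊20.393⌋ = 20.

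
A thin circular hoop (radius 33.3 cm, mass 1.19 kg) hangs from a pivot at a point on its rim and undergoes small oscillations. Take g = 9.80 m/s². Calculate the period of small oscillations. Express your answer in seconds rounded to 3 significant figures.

I_cm = mr² = 0.1320 kg·m². The pivot is at distance d = 0.333 m from the centre of mass.
By the parallel-axis theorem, I = I_cm + md² = 0.1320 + 0.1320 = 0.2639 kg·m².
T = 2π√(I/(mgd)) = 2π√(0.2639/(1.19 × 9.80 × 0.333)) = 1.64 s.

1.64 s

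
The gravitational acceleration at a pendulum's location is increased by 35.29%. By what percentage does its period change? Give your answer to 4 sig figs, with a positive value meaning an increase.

-14.03%

T ∝ 1/√g, so T'/T = 1/√(1.3529) = 0.85974.
Percentage change in T = (0.85974 − 1) × 100% = -14.03%.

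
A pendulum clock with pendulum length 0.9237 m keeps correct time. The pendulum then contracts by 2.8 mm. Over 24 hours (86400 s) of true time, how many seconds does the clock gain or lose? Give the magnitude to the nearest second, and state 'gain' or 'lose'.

gain 131 s

T ∝ √L, so T'/T = √(0.92090/0.9237) = 0.998483.
In 86400 s of true time the clock registers 86400/0.998483 = 86531.3 s, so it gains 131 s.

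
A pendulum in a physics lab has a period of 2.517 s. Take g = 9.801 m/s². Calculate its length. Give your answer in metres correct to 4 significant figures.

1.573 m

From T = 2π√(L/g), L = gT²/(4π²) = 9.801 × 2.5170²/(4π²) = 1.573 m.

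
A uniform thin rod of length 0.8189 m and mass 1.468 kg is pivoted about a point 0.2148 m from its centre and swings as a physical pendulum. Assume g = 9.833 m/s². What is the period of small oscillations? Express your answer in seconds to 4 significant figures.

For a physical pendulum T = 2π√(I/(mgd)), with d = 0.21480 m from pivot to centre of mass.
I_cm = mL²/12 = 1.468 × 0.8189²/12 = 0.082036 kg·m²; I = I_cm + md² = 0.082036 + 1.468 × 0.21480² = 0.14977 kg·m².
T = 2π√(0.14977/(1.468 × 9.833 × 0.21480)) = 1.381 s.

1.381 s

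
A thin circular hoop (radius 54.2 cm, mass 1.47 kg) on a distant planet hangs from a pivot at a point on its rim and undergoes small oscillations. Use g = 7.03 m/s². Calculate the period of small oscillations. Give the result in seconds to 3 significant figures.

2.47 s

I_cm = mr² = 0.4318 kg·m². The pivot is at distance d = 0.542 m from the centre of mass.
By the parallel-axis theorem, I = I_cm + md² = 0.4318 + 0.4318 = 0.8637 kg·m².
T = 2π√(I/(mgd)) = 2π√(0.8637/(1.47 × 7.03 × 0.542)) = 2.47 s.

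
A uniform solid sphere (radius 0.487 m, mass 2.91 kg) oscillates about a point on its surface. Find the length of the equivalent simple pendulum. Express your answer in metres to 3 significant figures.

The equivalent simple-pendulum length is L_eq = I/(md), where I is about the pivot and d = 0.4870 m.
I_cm = (2/5)mR² = 0.2761 kg·m², so I = I_cm + md² = 0.2761 + 0.6902 = 0.9662 kg·m².
L_eq = 0.9662/(2.91 × 0.4870) = 0.682 m.

0.682 m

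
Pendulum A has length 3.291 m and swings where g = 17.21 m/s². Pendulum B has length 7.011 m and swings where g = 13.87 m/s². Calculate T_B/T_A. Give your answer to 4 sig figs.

1.626

T = 2π√(L/g), so T_B/T_A = √((L_B/g_B)/(L_A/g_A)) = √((7.011/13.87)/(3.291/17.21)) = 1.626.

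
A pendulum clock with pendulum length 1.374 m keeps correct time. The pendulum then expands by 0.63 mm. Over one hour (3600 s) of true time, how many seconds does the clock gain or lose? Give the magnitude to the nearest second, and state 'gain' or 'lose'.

lose 1 s

T ∝ √L, so T'/T = √(1.37463/1.374) = 1.00023.
In 3600 s of true time the clock registers 3600/1.00023 = 3599.2 s, so it loses 1 s.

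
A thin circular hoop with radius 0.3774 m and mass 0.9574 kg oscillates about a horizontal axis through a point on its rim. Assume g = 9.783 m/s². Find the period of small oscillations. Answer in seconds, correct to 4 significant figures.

I_cm = mr² = 0.13636 kg·m². The pivot is at distance d = 0.3774 m from the centre of mass.
By the parallel-axis theorem, I = I_cm + md² = 0.13636 + 0.13636 = 0.27273 kg·m².
T = 2π√(I/(mgd)) = 2π√(0.27273/(0.9574 × 9.783 × 0.3774)) = 1.745 s.

1.745 s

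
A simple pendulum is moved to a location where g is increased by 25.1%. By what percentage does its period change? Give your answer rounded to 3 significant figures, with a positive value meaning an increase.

-10.6%

T ∝ 1/√g, so T'/T = 1/√(1.251) = 0.8941.
Percentage change in T = (0.8941 − 1) × 100% = -10.6%.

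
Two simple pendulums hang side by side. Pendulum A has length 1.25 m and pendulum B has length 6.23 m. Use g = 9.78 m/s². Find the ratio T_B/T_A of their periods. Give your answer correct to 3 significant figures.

2.23

T ∝ √L, so T_B/T_A = √(L_B/L_A) = √(6.23/1.25) = 2.23.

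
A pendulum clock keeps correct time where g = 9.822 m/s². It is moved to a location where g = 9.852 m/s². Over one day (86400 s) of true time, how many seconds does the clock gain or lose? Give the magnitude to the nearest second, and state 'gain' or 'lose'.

gain 132 s

The clock's period scales as T ∝ 1/√g, so T'/T = √(9.822/9.852) = 0.998476.
In 86400 s of true time the clock registers 86400/0.998476 = 86531.8 s, so it gains 132 s.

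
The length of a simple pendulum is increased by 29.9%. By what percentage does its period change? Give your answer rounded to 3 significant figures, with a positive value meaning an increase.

14.0%

T ∝ √L, so T'/T = √(1.299) = 1.140.
Percentage change in T = (1.140 − 1) × 100% = 14.0%.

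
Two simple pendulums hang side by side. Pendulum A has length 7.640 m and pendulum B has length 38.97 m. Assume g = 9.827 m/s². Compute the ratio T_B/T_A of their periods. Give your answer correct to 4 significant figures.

T ∝ √L, so T_B/T_A = √(L_B/L_A) = √(38.97/7.640) = 2.258.

2.258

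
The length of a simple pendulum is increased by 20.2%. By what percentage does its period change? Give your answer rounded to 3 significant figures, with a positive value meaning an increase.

9.64%

T ∝ √L, so T'/T = √(1.202) = 1.096.
Percentage change in T = (1.096 − 1) × 100% = 9.64%.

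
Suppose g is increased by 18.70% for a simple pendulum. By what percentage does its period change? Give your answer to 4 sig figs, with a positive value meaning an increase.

-8.214%

T ∝ 1/√g, so T'/T = 1/√(1.1870) = 0.91786.
Percentage change in T = (0.91786 − 1) × 100% = -8.214%.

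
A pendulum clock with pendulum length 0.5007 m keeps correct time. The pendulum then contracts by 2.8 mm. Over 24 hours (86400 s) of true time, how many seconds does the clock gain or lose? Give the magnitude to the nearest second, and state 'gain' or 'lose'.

gain 243 s

T ∝ √L, so T'/T = √(0.49790/0.5007) = 0.997200.
In 86400 s of true time the clock registers 86400/0.997200 = 86642.6 s, so it gains 243 s.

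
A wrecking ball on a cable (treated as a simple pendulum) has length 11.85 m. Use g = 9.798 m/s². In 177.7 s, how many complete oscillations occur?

T = 2π√(L/g) = 2π√(11.85/9.798) = 6.9099 s.
Number of complete oscillations = ⌊177.7/6.9099⌋ = ⌊25.717⌋ = 25.

25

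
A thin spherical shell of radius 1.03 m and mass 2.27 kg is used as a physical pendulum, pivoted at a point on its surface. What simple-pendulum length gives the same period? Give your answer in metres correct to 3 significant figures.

The equivalent simple-pendulum length is L_eq = I/(md), where I is about the pivot and d = 1.030 m.
I_cm = (2/3)mR² = 1.605 kg·m², so I = I_cm + md² = 1.605 + 2.408 = 4.014 kg·m².
L_eq = 4.014/(2.27 × 1.030) = 1.72 m.

1.72 m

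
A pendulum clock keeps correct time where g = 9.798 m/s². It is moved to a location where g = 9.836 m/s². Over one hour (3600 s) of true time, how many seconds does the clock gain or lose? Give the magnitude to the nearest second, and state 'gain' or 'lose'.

gain 7 s

The clock's period scales as T ∝ 1/√g, so T'/T = √(9.798/9.836) = 0.998066.
In 3600 s of true time the clock registers 3600/0.998066 = 3607.0 s, so it gains 7 s.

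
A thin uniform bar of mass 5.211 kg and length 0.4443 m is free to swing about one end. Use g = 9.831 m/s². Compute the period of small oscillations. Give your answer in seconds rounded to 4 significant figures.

1.091 s

For a physical pendulum T = 2π√(I/(mgd)), with d = 0.22215 m from pivot to centre of mass.
I_cm = mL²/12 = 5.211 × 0.4443²/12 = 0.085722 kg·m²; I = I_cm + md² = 0.085722 + 5.211 × 0.22215² = 0.34289 kg·m².
T = 2π√(0.34289/(5.211 × 9.831 × 0.22215)) = 1.091 s.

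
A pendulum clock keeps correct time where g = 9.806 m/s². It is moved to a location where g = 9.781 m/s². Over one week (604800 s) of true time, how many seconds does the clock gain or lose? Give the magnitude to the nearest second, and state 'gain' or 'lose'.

lose 771 s

The clock's period scales as T ∝ 1/√g, so T'/T = √(9.806/9.781) = 1.00128.
In 604800 s of true time the clock registers 604800/1.00128 = 604028.6 s, so it loses 771 s.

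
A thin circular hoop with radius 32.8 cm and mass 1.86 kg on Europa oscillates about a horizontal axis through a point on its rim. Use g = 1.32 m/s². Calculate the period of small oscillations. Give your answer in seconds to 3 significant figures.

I_cm = mr² = 0.2001 kg·m². The pivot is at distance d = 0.328 m from the centre of mass.
By the parallel-axis theorem, I = I_cm + md² = 0.2001 + 0.2001 = 0.4002 kg·m².
T = 2π√(I/(mgd)) = 2π√(0.4002/(1.86 × 1.32 × 0.328)) = 4.43 s.

4.43 s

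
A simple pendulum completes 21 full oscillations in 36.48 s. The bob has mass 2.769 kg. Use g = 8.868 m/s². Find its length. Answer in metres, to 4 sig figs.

T = 36.48/21 = 1.7371 s.
From T = 2π√(L/g), L = gT²/(4π²) = 8.868 × 1.7371²/(4π²) = 0.6779 m.

0.6779 m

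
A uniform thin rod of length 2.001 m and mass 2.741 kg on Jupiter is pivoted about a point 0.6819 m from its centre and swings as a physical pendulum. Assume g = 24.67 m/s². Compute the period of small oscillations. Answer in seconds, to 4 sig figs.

1.369 s

For a physical pendulum T = 2π√(I/(mgd)), with d = 0.68190 m from pivot to centre of mass.
I_cm = mL²/12 = 2.741 × 2.001²/12 = 0.91458 kg·m²; I = I_cm + md² = 0.91458 + 2.741 × 0.68190² = 2.1891 kg·m².
T = 2π√(2.1891/(2.741 × 24.67 × 0.68190)) = 1.369 s.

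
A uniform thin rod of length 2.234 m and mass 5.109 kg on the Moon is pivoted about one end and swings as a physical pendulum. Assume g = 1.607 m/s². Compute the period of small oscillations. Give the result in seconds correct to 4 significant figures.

For a physical pendulum T = 2π√(I/(mgd)), with d = 1.1170 m from pivot to centre of mass.
I_cm = mL²/12 = 5.109 × 2.234²/12 = 2.1248 kg·m²; I = I_cm + md² = 2.1248 + 5.109 × 1.1170² = 8.4993 kg·m².
T = 2π√(8.4993/(5.109 × 1.607 × 1.1170)) = 6.049 s.

6.049 s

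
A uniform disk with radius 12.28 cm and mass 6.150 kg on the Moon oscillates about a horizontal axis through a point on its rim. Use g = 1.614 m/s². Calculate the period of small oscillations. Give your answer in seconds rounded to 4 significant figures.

I_cm = ½mr² = 0.046371 kg·m². The pivot is at distance d = 0.1228 m from the centre of mass.
By the parallel-axis theorem, I = I_cm + md² = 0.046371 + 0.092741 = 0.13911 kg·m².
T = 2π√(I/(mgd)) = 2π√(0.13911/(6.150 × 1.614 × 0.1228)) = 2.123 s.

2.123 s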